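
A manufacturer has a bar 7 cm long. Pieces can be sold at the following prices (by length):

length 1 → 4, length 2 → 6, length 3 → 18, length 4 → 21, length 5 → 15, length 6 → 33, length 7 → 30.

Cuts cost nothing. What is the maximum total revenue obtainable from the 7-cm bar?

40

Consider every possible first cut. best[k] is the best of p[i]+best[k−i] over all sellable i≤k.
best[1] = 4
best[2] = 8  (first piece 1, then best[1]=4)
best[3] = 18
best[4] = 22  (first piece 1, then best[3]=18)
best[5] = 26  (first piece 1, then best[4]=22)
best[6] = 36  (first piece 3, then best[3]=18)
best[7] = 40  (first piece 1, then best[6]=36)
One optimal cutting: 3 + 3 + 1 → 18 + 18 + 4 = 40.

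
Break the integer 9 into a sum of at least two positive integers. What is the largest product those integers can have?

Fill f[k] for k=2..9: at each k try every first piece i and multiply by the better of (k−i) uncut or f[k−i].
f[2] = 1×max(1,0) = 1×1 = 1
f[3] = max(1×2, 2×1) = 2
f[4] = max(1×3, 2×2, 3×1) = 4
f[5] = max(1×4, 2×3, 3×2, 4×1) = 6
f[6] = max(1×6, 2×4, 3×3, 4×2, 5×1) = 9
f[7] = max(1×9, 2×6, 3×4, 4×3, 5×2, 6×1) = 12
f[8] = max(1×12, 2×9, 3×6, …, 6×2, 7×1) = 18
f[9] = max(1×18, 2×12, 3×9, …, 7×2, 8×1) = 27
One optimal split: 3 + 3 + 3; product 3×3×3 = 27.

27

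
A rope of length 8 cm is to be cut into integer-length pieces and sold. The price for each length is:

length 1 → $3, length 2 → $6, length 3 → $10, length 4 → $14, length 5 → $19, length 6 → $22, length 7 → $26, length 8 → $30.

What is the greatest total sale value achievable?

Let r[k] be the best obtainable value from length k. For each k, try every first piece i and keep the best of price[i] + r[k−i].
r[1] = 3
r[2] = max(3+3, 6+0) = 6
r[3] = max(3+6, 6+3, 10+0) = 10
r[4] = max(3+10, 6+6, 10+3, 14+0) = 14
r[5] = max(3+14, 6+10, 10+6, 14+3, 19+0) = 19
r[6] = max(3+19, 6+14, 10+10, 14+6, 19+3, 22+0) = 22
r[7] = max(3+22, 6+19, 10+14, …, 22+3, 26+0) = 26
r[8] = max(3+26, 6+22, 10+19, …, 26+3, 30+0) = 30
Best is to sell the whole 8-cm piece uncut for $30.

30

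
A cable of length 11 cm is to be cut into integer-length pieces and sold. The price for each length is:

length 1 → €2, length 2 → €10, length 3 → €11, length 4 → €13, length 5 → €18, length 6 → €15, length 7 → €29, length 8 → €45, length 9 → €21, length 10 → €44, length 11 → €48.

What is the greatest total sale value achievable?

Build R[k] bottom-up: R[k] = max over allowed piece i of (p[i] + R[k−i]).
R[1] = 2
R[2] = max(2+2, 10+0) = 10
R[3] = max(2+10, 10+2, 11+0) = 12
R[4] = max(2+12, 10+10, 11+2, 13+0) = 20
R[5] = max(2+20, 10+12, 11+10, 13+2, 18+0) = 22
R[6] = max(2+22, 10+20, 11+12, 13+10, 18+2, 15+0) = 30
R[7] = max(2+30, 10+22, 11+20, …, 15+2, 29+0) = 32
R[8] = max(2+32, 10+30, 11+22, …, 29+2, 45+0) = 45
R[9] = max(2+45, 10+32, 11+30, …, 45+2, 21+0) = 47
R[10] = max(2+47, 10+45, 11+32, …, 21+2, 44+0) = 55
R[11] = max(2+55, 10+47, 11+45, …, 44+2, 48+0) = 57
One optimal cutting: 8 + 2 + 1 → €45 + €10 + €2 = €57.

57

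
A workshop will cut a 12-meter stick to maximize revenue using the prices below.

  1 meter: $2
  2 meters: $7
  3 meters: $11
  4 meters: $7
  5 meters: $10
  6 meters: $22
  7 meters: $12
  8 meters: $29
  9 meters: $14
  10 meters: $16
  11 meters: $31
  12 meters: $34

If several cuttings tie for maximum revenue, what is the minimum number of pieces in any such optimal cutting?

Build r[k] bottom-up: r[k] = max over allowed piece i of (p[i] + r[k−i]).
r[1] = 2
r[2] = 7
r[3] = 11
r[4] = 14  (first piece 2, then r[2]=7)
r[5] = 18  (first piece 2, then r[3]=11)
r[6] = 22  (first piece 3, then r[3]=11)
r[7] = 25  (first piece 2, then r[5]=18)
r[8] = 29  (first piece 2, then r[6]=22)
r[9] = 33  (first piece 3, then r[6]=22)
r[10] = 36  (first piece 2, then r[8]=29)
r[11] = 40  (first piece 2, then r[9]=33)
r[12] = 44  (first piece 3, then r[9]=33)
Maximum revenue is $44.
Now minimize piece count subject to staying optimal: for each k, pieces[k] = 1 + min over i with p[i]+r[k−i]=r[k] of pieces[k−i].
pieces[9] = 2
pieces[10] = 2
pieces[11] = 2
pieces[12] = 2

2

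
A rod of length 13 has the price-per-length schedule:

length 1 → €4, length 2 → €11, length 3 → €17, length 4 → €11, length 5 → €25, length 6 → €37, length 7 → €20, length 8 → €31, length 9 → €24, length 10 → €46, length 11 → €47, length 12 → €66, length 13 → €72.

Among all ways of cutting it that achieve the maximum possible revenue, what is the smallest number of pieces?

Consider every possible first cut. r[k] is the best of p[i]+r[k−i] over all sellable i≤k.
r[1] = 4
r[2] = max(4+4, 11+0) = 11
r[3] = max(4+11, 11+4, 17+0) = 17
r[4] = max(4+17, 11+11, 17+4, 11+0) = 22
r[5] = max(4+22, 11+17, 17+11, 11+4, 25+0) = 28
r[6] = max(4+28, 11+22, 17+17, 11+11, 25+4, 37+0) = 37
r[7] = max(4+37, 11+28, 17+22, …, 37+4, 20+0) = 41
r[8] = max(4+41, 11+37, 17+28, …, 20+4, 31+0) = 48
r[9] = max(4+48, 11+41, 17+37, …, 31+4, 24+0) = 54
r[10] = max(4+54, 11+48, 17+41, …, 24+4, 46+0) = 59
r[11] = max(4+59, 11+54, 17+48, …, 46+4, 47+0) = 65
r[12] = max(4+65, 11+59, 17+54, …, 47+4, 66+0) = 74
r[13] = max(4+74, 11+65, 17+59, …, 66+4, 72+0) = 78
Maximum revenue is €78.
Now minimize piece count subject to staying optimal: for each k, pieces[k] = 1 + min over i with p[i]+r[k−i]=r[k] of pieces[k−i].
pieces[10] = 3
pieces[11] = 3
pieces[12] = 2
pieces[13] = 3

3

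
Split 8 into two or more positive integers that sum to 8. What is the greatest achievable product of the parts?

Let f[k] be the best product for length k (with at least one cut). For each first piece i, the rest contributes max(k−i, f[k−i]).
f[2] = 1×max(1,0) = 1×1 = 1
f[3] = 1×max(2,1) = 1×2 = 2
f[4] = 2×max(2,1) = 2×2 = 4
f[5] = 2×max(3,2) = 2×3 = 6
f[6] = 3×max(3,2) = 3×3 = 9
f[7] = 2×max(5,6) = 2×6 = 12
f[8] = 2×max(6,9) = 2×9 = 18
One optimal split: 3 + 3 + 2; product 3×3×2 = 18.

18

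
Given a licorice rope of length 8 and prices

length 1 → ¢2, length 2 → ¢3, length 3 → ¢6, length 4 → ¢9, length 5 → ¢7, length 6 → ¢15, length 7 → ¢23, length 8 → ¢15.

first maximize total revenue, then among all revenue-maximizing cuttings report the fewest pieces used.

Let r[k] be the best obtainable value from length k. For each k, try every first piece i and keep the best of price[i] + r[k−i].
r[1] = 2
r[2] = max(2+2, 3+0) = 4
r[3] = max(2+4, 3+2, 6+0) = 6
r[4] = max(2+6, 3+4, 6+2, 9+0) = 9
r[5] = max(2+9, 3+6, 6+4, 9+2, 7+0) = 11
r[6] = max(2+11, 3+9, 6+6, 9+4, 7+2, 15+0) = 15
r[7] = max(2+15, 3+11, 6+9, …, 15+2, 23+0) = 23
r[8] = max(2+23, 3+15, 6+11, …, 23+2, 15+0) = 25
Maximum revenue is ¢25.
Now minimize piece count subject to staying optimal: for each k, pieces[k] = 1 + min over i with p[i]+r[k−i]=r[k] of pieces[k−i].
pieces[5] = 2
pieces[6] = 1
pieces[7] = 1
pieces[8] = 2

2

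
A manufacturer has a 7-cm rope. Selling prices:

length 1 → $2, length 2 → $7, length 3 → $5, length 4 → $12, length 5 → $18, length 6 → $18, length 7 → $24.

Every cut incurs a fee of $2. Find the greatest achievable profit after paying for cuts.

Consider every possible first cut. net[k] is the best of p[i]+net[k−i] over all sellable i≤k, charging 2 whenever i<k.
net[1] = 2
net[2] = 7
net[3] = 7  (first piece 1, then net[2]=7)
net[4] = 12  (first piece 2, then net[2]=7)
net[5] = 18
net[6] = 18  (first piece 1, then net[5]=18)
net[7] = 24
Best is to make no cuts and sell whole for $24.

24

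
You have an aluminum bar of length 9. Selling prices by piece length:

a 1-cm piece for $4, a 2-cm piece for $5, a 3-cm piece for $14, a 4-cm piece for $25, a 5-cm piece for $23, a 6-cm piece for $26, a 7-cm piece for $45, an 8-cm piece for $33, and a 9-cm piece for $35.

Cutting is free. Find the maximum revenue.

54

Let v[k] be the best obtainable value from length k. For each k, try every first piece i and keep the best of price[i] + v[k−i].
v[1] = 4
v[2] = 8  (first piece 1, then v[1]=4)
v[3] = 14
v[4] = 25
v[5] = 29  (first piece 1, then v[4]=25)
v[6] = 33  (first piece 1, then v[5]=29)
v[7] = 45
v[8] = 50  (first piece 4, then v[4]=25)
v[9] = 54  (first piece 1, then v[8]=50)
One optimal cutting: 4 + 4 + 1 → $25 + $25 + $4 = $54.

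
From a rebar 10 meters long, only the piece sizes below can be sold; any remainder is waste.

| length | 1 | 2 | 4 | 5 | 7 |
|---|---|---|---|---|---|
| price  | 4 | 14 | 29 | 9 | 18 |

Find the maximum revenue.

72

Build f[k] bottom-up: f[k] = max over allowed piece i of (p[i] + f[k−i]).
f[1] = 4
f[2] = max(4+4, 14+0) = 14
f[3] = max(4+14, 14+4) = 18
f[4] = max(4+18, 14+14, 29+0) = 29
f[5] = max(4+29, 14+18, 29+4, 9+0) = 33
f[6] = max(4+33, 14+29, 29+14, 9+4) = 43
f[7] = max(4+43, 14+33, 29+18, 9+14, 18+0) = 47
f[8] = max(4+47, 14+43, 29+29, 9+18, 18+4) = 58
f[9] = max(4+58, 14+47, 29+33, 9+29, 18+14) = 62
f[10] = max(4+62, 14+58, 29+43, 9+33, 18+18) = 72
One optimal cutting: 4 + 4 + 2 → ₹72.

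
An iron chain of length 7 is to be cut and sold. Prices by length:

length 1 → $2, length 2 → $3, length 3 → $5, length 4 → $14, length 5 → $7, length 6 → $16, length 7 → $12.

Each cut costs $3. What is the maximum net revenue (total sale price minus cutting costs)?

Let net[k] be the best obtainable value from length k. For each k, try every first piece i and keep the best of price[i] + net[k−i] minus the 3 cut fee when i<k.
net[1] = 2
net[2] = 3
net[3] = 5
net[4] = 14
net[5] = 13  (first piece 1, then net[4]=14)
net[6] = 16
net[7] = 16  (first piece 3, then net[4]=14)
One optimal plan: pieces 4 + 3 (1 cut) → $19 − $3 = $16.

16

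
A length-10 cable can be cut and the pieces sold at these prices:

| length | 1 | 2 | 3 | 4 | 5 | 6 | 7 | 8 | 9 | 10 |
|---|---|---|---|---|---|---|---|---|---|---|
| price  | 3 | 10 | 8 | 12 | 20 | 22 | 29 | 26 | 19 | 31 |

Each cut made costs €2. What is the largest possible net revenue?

42

Let v[k] be the best obtainable value from length k. For each k, try every first piece i and keep the best of price[i] + v[k−i] minus the 2 cut fee when i<k.
v[1] = 3
v[2] = max(3+3-2, 10+0) = 10
v[3] = max(3+10-2, 10+3-2, 8+0) = 11
v[4] = max(3+11-2, 10+10-2, 8+3-2, 12+0) = 18
v[5] = max(3+18-2, 10+11-2, 8+10-2, 12+3-2, 20+0) = 20
v[6] = max(3+20-2, 10+18-2, 8+11-2, 12+10-2, 20+3-2, 22+0) = 26
v[7] = max(3+26-2, 10+20-2, 8+18-2, …, 22+3-2, 29+0) = 29
v[8] = max(3+29-2, 10+26-2, 8+20-2, …, 29+3-2, 26+0) = 34
v[9] = max(3+34-2, 10+29-2, 8+26-2, …, 26+3-2, 19+0) = 37
v[10] = max(3+37-2, 10+34-2, 8+29-2, …, 19+3-2, 31+0) = 42
One optimal plan: pieces 2 + 2 + 2 + 2 + 2 (4 cuts) → €50 − €8 = €42.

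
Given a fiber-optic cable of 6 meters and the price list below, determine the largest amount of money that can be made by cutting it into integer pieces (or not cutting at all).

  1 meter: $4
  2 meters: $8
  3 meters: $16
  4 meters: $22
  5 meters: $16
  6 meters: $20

Let r[k] be the best obtainable value from length k. For each k, try every first piece i and keep the best of price[i] + r[k−i].
r[1] = 4
r[2] = max(4+4, 8+0) = 8
r[3] = max(4+8, 8+4, 16+0) = 16
r[4] = max(4+16, 8+8, 16+4, 22+0) = 22
r[5] = max(4+22, 8+16, 16+8, 22+4, 16+0) = 26
r[6] = max(4+26, 8+22, 16+16, 22+8, 16+4, 20+0) = 32
One optimal cutting: 3 + 3 → $16 + $16 = $32.

32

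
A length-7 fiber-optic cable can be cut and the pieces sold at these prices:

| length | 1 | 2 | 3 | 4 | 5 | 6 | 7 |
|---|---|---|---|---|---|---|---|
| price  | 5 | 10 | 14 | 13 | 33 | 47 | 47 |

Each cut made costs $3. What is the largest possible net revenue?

Consider every possible first cut. net[k] is the best of p[i]+net[k−i] over all sellable i≤k, charging 3 whenever i<k.
net[1] = 5
net[2] = max(5+5-3, 10+0) = 10
net[3] = max(5+10-3, 10+5-3, 14+0) = 14
net[4] = max(5+14-3, 10+10-3, 14+5-3, 13+0) = 17
net[5] = max(5+17-3, 10+14-3, 14+10-3, 13+5-3, 33+0) = 33
net[6] = max(5+33-3, 10+17-3, 14+14-3, 13+10-3, 33+5-3, 47+0) = 47
net[7] = max(5+47-3, 10+33-3, 14+17-3, …, 47+5-3, 47+0) = 49
One optimal plan: pieces 6 + 1 (1 cut) → $52 − $3 = $49.

49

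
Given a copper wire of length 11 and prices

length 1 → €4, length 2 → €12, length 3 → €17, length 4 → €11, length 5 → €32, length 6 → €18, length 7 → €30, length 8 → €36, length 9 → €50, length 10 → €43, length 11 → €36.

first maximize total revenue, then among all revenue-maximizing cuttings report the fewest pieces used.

Build r[k] bottom-up: r[k] = max over allowed piece i of (p[i] + r[k−i]).
r[1] = 4
r[2] = 12
r[3] = 17
r[4] = 24  (first piece 2, then r[2]=12)
r[5] = 32
r[6] = 36  (first piece 1, then r[5]=32)
r[7] = 44  (first piece 2, then r[5]=32)
r[8] = 49  (first piece 3, then r[5]=32)
r[9] = 56  (first piece 2, then r[7]=44)
r[10] = 64  (first piece 5, then r[5]=32)
r[11] = 68  (first piece 1, then r[10]=64)
Maximum revenue is €68.
Now minimize piece count subject to staying optimal: for each k, pieces[k] = 1 + min over i with p[i]+r[k−i]=r[k] of pieces[k−i].
pieces[8] = 2
pieces[9] = 3
pieces[10] = 2
pieces[11] = 3

3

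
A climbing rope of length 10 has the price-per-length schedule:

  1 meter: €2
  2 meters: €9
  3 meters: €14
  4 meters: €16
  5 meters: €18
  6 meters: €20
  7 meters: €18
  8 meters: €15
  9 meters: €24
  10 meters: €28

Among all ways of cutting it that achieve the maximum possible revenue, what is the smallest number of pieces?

Build r[k] bottom-up: r[k] = max over allowed piece i of (p[i] + r[k−i]).
r[1] = 2
r[2] = max(2+2, 9+0) = 9
r[3] = max(2+9, 9+2, 14+0) = 14
r[4] = max(2+14, 9+9, 14+2, 16+0) = 18
r[5] = max(2+18, 9+14, 14+9, 16+2, 18+0) = 23
r[6] = max(2+23, 9+18, 14+14, 16+9, 18+2, 20+0) = 28
r[7] = max(2+28, 9+23, 14+18, …, 20+2, 18+0) = 32
r[8] = max(2+32, 9+28, 14+23, …, 18+2, 15+0) = 37
r[9] = max(2+37, 9+32, 14+28, …, 15+2, 24+0) = 42
r[10] = max(2+42, 9+37, 14+32, …, 24+2, 28+0) = 46
Maximum revenue is €46.
Now minimize piece count subject to staying optimal: for each k, pieces[k] = 1 + min over i with p[i]+r[k−i]=r[k] of pieces[k−i].
pieces[7] = 3
pieces[8] = 3
pieces[9] = 3
pieces[10] = 4

4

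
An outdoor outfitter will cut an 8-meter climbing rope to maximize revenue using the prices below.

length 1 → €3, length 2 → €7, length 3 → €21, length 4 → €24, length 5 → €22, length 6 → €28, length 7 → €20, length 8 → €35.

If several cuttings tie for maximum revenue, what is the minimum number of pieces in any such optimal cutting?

3

Consider every possible first cut. r[k] is the best of p[i]+r[k−i] over all sellable i≤k.
r[1] = 3
r[2] = 7
r[3] = 21
r[4] = 24  (first piece 1, then r[3]=21)
r[5] = 28  (first piece 2, then r[3]=21)
r[6] = 42  (first piece 3, then r[3]=21)
r[7] = 45  (first piece 1, then r[6]=42)
r[8] = 49  (first piece 2, then r[6]=42)
Maximum revenue is €49.
Now minimize piece count subject to staying optimal: for each k, pieces[k] = 1 + min over i with p[i]+r[k−i]=r[k] of pieces[k−i].
pieces[5] = 2
pieces[6] = 2
pieces[7] = 2
pieces[8] = 3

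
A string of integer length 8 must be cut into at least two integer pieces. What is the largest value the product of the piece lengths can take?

Define m[k] = max over 1≤i<k of i · max(k−i, m[k−i]); the inner max lets the remainder stay uncut if that's better.
m[2] = 1·max(1,0) = 1·1 = 1
m[3] = 1·max(2,1) = 1·2 = 2
m[4] = 2·max(2,1) = 2·2 = 4
m[5] = 2·max(3,2) = 2·3 = 6
m[6] = 3·max(3,2) = 3·3 = 9
m[7] = 2·max(5,6) = 2·6 = 12
m[8] = 2·max(6,9) = 2·9 = 18
One optimal split: 3 + 3 + 2; product 3·3·2 = 18.

18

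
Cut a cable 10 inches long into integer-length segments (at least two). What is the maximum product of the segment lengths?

36

Define f[k] = max over 1≤i<k of i · max(k−i, f[k−i]); the inner max lets the remainder stay uncut if that's better.
f[2] = 1·max(1,0) = 1·1 = 1
f[3] = max(1·2, 2·1) = 2
f[4] = max(1·3, 2·2, 3·1) = 4
f[5] = max(1·4, 2·3, 3·2, 4·1) = 6
f[6] = max(1·6, 2·4, 3·3, 4·2, 5·1) = 9
f[7] = max(1·9, 2·6, 3·4, 4·3, 5·2, 6·1) = 12
f[8] = max(1·12, 2·9, 3·6, …, 6·2, 7·1) = 18
f[9] = max(1·18, 2·12, 3·9, …, 7·2, 8·1) = 27
f[10] = max(1·27, 2·18, 3·12, …, 8·2, 9·1) = 36
One optimal split: 3 + 3 + 2 + 2; product 3·3·2·2 = 36.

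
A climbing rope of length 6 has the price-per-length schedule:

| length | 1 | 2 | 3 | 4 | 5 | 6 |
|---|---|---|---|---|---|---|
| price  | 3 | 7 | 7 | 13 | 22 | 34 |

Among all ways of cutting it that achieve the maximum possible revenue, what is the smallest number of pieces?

1

Let r[k] be the best obtainable value from length k. For each k, try every first piece i and keep the best of price[i] + r[k−i].
r[1] = 3
r[2] = 7
r[3] = 10  (first piece 1, then r[2]=7)
r[4] = 14  (first piece 2, then r[2]=7)
r[5] = 22
r[6] = 34
Maximum revenue is €34.
Now minimize piece count subject to staying optimal: for each k, pieces[k] = 1 + min over i with p[i]+r[k−i]=r[k] of pieces[k−i].
pieces[3] = 2
pieces[4] = 2
pieces[5] = 1
pieces[6] = 1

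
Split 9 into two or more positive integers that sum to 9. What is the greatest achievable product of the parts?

27

Define prod[k] = max over 1≤i<k of i · max(k−i, prod[k−i]); the inner max lets the remainder stay uncut if that's better.
prod[2] = 1×max(1,0) = 1×1 = 1
prod[3] = 1×max(2,1) = 1×2 = 2
prod[4] = 2×max(2,1) = 2×2 = 4
prod[5] = 2×max(3,2) = 2×3 = 6
prod[6] = 3×max(3,2) = 3×3 = 9
prod[7] = 2×max(5,6) = 2×6 = 12
prod[8] = 2×max(6,9) = 2×9 = 18
prod[9] = 3×max(6,9) = 3×9 = 27
One optimal split: 3 + 3 + 3; product 3×3×3 = 27.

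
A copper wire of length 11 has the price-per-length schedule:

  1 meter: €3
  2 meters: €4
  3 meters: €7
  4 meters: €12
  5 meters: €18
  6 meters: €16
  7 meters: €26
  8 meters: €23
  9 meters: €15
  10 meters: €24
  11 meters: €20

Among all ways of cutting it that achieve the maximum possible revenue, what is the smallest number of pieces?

3

Build r[k] bottom-up: r[k] = max over allowed piece i of (p[i] + r[k−i]).
r[1] = 3
r[2] = max(3+3, 4+0) = 6
r[3] = max(3+6, 4+3, 7+0) = 9
r[4] = max(3+9, 4+6, 7+3, 12+0) = 12
r[5] = max(3+12, 4+9, 7+6, 12+3, 18+0) = 18
r[6] = max(3+18, 4+12, 7+9, 12+6, 18+3, 16+0) = 21
r[7] = max(3+21, 4+18, 7+12, …, 16+3, 26+0) = 26
r[8] = max(3+26, 4+21, 7+18, …, 26+3, 23+0) = 29
r[9] = max(3+29, 4+26, 7+21, …, 23+3, 15+0) = 32
r[10] = max(3+32, 4+29, 7+26, …, 15+3, 24+0) = 36
r[11] = max(3+36, 4+32, 7+29, …, 24+3, 20+0) = 39
Maximum revenue is €39.
Now minimize piece count subject to staying optimal: for each k, pieces[k] = 1 + min over i with p[i]+r[k−i]=r[k] of pieces[k−i].
pieces[8] = 2
pieces[9] = 3
pieces[10] = 2
pieces[11] = 3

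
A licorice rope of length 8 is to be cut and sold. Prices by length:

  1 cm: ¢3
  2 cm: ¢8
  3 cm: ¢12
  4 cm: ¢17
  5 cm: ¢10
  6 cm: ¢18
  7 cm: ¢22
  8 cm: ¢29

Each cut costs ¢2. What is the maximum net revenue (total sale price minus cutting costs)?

32

Consider every possible first cut. net[k] is the best of p[i]+net[k−i] over all sellable i≤k, charging 2 whenever i<k.
net[1] = 3
net[2] = max(3+3-2, 8+0) = 8
net[3] = max(3+8-2, 8+3-2, 12+0) = 12
net[4] = max(3+12-2, 8+8-2, 12+3-2, 17+0) = 17
net[5] = max(3+17-2, 8+12-2, 12+8-2, 17+3-2, 10+0) = 18
net[6] = max(3+18-2, 8+17-2, 12+12-2, 17+8-2, 10+3-2, 18+0) = 23
net[7] = max(3+23-2, 8+18-2, 12+17-2, …, 18+3-2, 22+0) = 27
net[8] = max(3+27-2, 8+23-2, 12+18-2, …, 22+3-2, 29+0) = 32
One optimal plan: pieces 4 + 4 (1 cut) → ¢34 − ¢2 = ¢32.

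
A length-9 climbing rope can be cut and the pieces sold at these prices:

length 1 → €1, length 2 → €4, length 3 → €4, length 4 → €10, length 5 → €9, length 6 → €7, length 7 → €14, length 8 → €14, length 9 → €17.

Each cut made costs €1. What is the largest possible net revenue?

Consider every possible first cut. r[k] is the best of p[i]+r[k−i] over all sellable i≤k, charging 1 whenever i<k.
r[1] = 1
r[2] = 4
r[3] = 4  (first piece 1, then r[2]=4)
r[4] = 10
r[5] = 10  (first piece 1, then r[4]=10)
r[6] = 13  (first piece 2, then r[4]=10)
r[7] = 14
r[8] = 19  (first piece 4, then r[4]=10)
r[9] = 19  (first piece 1, then r[8]=19)
One optimal plan: pieces 4 + 4 + 1 (2 cuts) → €21 − €2 = €19.

19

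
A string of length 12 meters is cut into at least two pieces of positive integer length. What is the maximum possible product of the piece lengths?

Let g[k] be the best product for length k (with at least one cut). For each first piece i, the rest contributes max(k−i, g[k−i]).
g[2] = 1·max(1,0) = 1·1 = 1
g[3] = 1·max(2,1) = 1·2 = 2
g[4] = 2·max(2,1) = 2·2 = 4
g[5] = 2·max(3,2) = 2·3 = 6
g[6] = 3·max(3,2) = 3·3 = 9
g[7] = 2·max(5,6) = 2·6 = 12
g[8] = 2·max(6,9) = 2·9 = 18
g[9] = 3·max(6,9) = 3·9 = 27
g[10] = 2·max(8,18) = 2·18 = 36
g[11] = 2·max(9,27) = 2·27 = 54
g[12] = 3·max(9,27) = 3·27 = 81
One optimal split: 3 + 3 + 3 + 3; product 3·3·3·3 = 81.

81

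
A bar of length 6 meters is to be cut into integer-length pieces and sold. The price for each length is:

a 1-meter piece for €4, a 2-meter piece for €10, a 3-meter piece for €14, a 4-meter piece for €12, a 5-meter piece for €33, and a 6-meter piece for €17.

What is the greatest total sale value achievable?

Let R[k] be the best obtainable value from length k. For each k, try every first piece i and keep the best of price[i] + R[k−i].
R[1] = 4
R[2] = max(4+4, 10+0) = 10
R[3] = max(4+10, 10+4, 14+0) = 14
R[4] = max(4+14, 10+10, 14+4, 12+0) = 20
R[5] = max(4+20, 10+14, 14+10, 12+4, 33+0) = 33
R[6] = max(4+33, 10+20, 14+14, 12+10, 33+4, 17+0) = 37
One optimal cutting: 5 + 1 → €33 + €4 = €37.

37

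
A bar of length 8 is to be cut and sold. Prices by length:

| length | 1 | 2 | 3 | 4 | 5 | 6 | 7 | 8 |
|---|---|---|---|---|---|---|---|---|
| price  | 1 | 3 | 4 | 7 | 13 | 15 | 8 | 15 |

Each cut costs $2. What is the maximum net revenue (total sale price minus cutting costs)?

16

Build net[k] bottom-up: net[k] = max over allowed piece i of (p[i] + net[k−i]) − 2 per cut.
net[1] = 1
net[2] = max(1+1-2, 3+0) = 3
net[3] = max(1+3-2, 3+1-2, 4+0) = 4
net[4] = max(1+4-2, 3+3-2, 4+1-2, 7+0) = 7
net[5] = max(1+7-2, 3+4-2, 4+3-2, 7+1-2, 13+0) = 13
net[6] = max(1+13-2, 3+7-2, 4+4-2, 7+3-2, 13+1-2, 15+0) = 15
net[7] = max(1+15-2, 3+13-2, 4+7-2, …, 15+1-2, 8+0) = 14
net[8] = max(1+14-2, 3+15-2, 4+13-2, …, 8+1-2, 15+0) = 16
One optimal plan: pieces 6 + 2 (1 cut) → $18 − $2 = $16.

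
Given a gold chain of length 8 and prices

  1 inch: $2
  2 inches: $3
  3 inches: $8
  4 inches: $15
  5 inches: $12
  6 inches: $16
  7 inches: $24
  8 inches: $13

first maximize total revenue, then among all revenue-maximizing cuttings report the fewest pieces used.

2

Consider every possible first cut. r[k] is the best of p[i]+r[k−i] over all sellable i≤k.
r[1] = 2
r[2] = max(2+2, 3+0) = 4
r[3] = max(2+4, 3+2, 8+0) = 8
r[4] = max(2+8, 3+4, 8+2, 15+0) = 15
r[5] = max(2+15, 3+8, 8+4, 15+2, 12+0) = 17
r[6] = max(2+17, 3+15, 8+8, 15+4, 12+2, 16+0) = 19
r[7] = max(2+19, 3+17, 8+15, …, 16+2, 24+0) = 24
r[8] = max(2+24, 3+19, 8+17, …, 24+2, 13+0) = 30
Maximum revenue is $30.
Now minimize piece count subject to staying optimal: for each k, pieces[k] = 1 + min over i with p[i]+r[k−i]=r[k] of pieces[k−i].
pieces[5] = 2
pieces[6] = 3
pieces[7] = 1
pieces[8] = 2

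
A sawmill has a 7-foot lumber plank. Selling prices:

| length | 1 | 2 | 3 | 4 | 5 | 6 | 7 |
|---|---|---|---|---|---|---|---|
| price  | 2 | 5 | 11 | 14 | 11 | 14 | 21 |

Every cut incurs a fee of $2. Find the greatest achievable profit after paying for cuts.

Consider every possible first cut. r[k] is the best of p[i]+r[k−i] over all sellable i≤k, charging 2 whenever i<k.
r[1] = 2
r[2] = 5
r[3] = 11
r[4] = 14
r[5] = 14  (first piece 1, then r[4]=14)
r[6] = 20  (first piece 3, then r[3]=11)
r[7] = 23  (first piece 3, then r[4]=14)
One optimal plan: pieces 4 + 3 (1 cut) → $25 − $2 = $23.

23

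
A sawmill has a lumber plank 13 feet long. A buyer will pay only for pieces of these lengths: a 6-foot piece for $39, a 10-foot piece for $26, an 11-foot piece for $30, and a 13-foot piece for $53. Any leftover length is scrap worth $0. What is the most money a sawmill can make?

78

Let r[k] be the best obtainable value from length k. For each k, try every first piece i and keep the best of price[i] + r[k−i].
r[1] = 0
r[2] = 0
r[3] = 0
r[4] = 0
r[5] = 0
r[6] = 39
r[7] = 39
r[8] = 39
r[9] = 39
r[10] = max(39+0, 26+0) = 39
r[11] = max(39+0, 26+0, 30+0) = 39
r[12] = max(39+39, 26+0, 30+0) = 78
r[13] = max(39+39, 26+0, 30+0, 53+0) = 78
One optimal cutting: pieces 6 + 6 with 1 foot of scrap → $78.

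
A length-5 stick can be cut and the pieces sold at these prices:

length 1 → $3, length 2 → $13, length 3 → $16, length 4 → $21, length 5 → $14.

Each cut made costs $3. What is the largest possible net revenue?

Consider every possible first cut. v[k] is the best of p[i]+v[k−i] over all sellable i≤k, charging 3 whenever i<k.
v[1] = 3
v[2] = max(3+3-3, 13+0) = 13
v[3] = max(3+13-3, 13+3-3, 16+0) = 16
v[4] = max(3+16-3, 13+13-3, 16+3-3, 21+0) = 23
v[5] = max(3+23-3, 13+16-3, 16+13-3, 21+3-3, 14+0) = 26
One optimal plan: pieces 3 + 2 (1 cut) → $29 − $3 = $26.

26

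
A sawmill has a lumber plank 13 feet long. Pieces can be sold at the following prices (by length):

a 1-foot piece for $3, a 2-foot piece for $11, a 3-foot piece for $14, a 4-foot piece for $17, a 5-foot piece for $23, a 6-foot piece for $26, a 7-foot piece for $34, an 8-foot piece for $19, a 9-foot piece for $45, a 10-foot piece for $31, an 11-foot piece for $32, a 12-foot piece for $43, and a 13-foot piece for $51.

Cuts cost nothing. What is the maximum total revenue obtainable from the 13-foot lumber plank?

69

Let R[k] be the best obtainable value from length k. For each k, try every first piece i and keep the best of price[i] + R[k−i].
R[1] = 3
R[2] = 11
R[3] = 14  (first piece 1, then R[2]=11)
R[4] = 22  (first piece 2, then R[2]=11)
R[5] = 25  (first piece 1, then R[4]=22)
R[6] = 33  (first piece 2, then R[4]=22)
R[7] = 36  (first piece 1, then R[6]=33)
R[8] = 44  (first piece 2, then R[6]=33)
R[9] = 47  (first piece 1, then R[8]=44)
R[10] = 55  (first piece 2, then R[8]=44)
R[11] = 58  (first piece 1, then R[10]=55)
R[12] = 66  (first piece 2, then R[10]=55)
R[13] = 69  (first piece 1, then R[12]=66)
One optimal cutting: 2 + 2 + 2 + 2 + 2 + 2 + 1 → $11 + $11 + $11 + $11 + $11 + $11 + $3 = $69.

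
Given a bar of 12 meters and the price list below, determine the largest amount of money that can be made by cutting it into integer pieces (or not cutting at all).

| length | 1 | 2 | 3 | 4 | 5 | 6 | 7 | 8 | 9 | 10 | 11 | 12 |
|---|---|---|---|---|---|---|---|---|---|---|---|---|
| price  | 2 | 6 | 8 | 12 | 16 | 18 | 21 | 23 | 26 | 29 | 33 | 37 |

38

Consider every possible first cut. r[k] is the best of p[i]+r[k−i] over all sellable i≤k.
r[1] = 2
r[2] = 6
r[3] = 8  (first piece 1, then r[2]=6)
r[4] = 12  (first piece 2, then r[2]=6)
r[5] = 16
r[6] = 18  (first piece 1, then r[5]=16)
r[7] = 22  (first piece 2, then r[5]=16)
r[8] = 24  (first piece 1, then r[7]=22)
r[9] = 28  (first piece 2, then r[7]=22)
r[10] = 32  (first piece 5, then r[5]=16)
r[11] = 34  (first piece 1, then r[10]=32)
r[12] = 38  (first piece 2, then r[10]=32)
One optimal cutting: 5 + 5 + 2 → 16 + 16 + 6 = 38.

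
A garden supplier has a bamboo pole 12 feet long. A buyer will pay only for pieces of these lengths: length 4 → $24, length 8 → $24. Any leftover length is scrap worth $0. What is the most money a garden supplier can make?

Build r[k] bottom-up: r[k] = max over allowed piece i of (p[i] + r[k−i]).
r[1] = 0
r[2] = 0
r[3] = 0
r[4] = 24
r[5] = 24
r[6] = 24
r[7] = 24
r[8] = max(24+24, 24+0) = 48
r[9] = max(24+24, 24+0) = 48
r[10] = max(24+24, 24+0) = 48
r[11] = max(24+24, 24+0) = 48
r[12] = max(24+48, 24+24) = 72
One optimal cutting: 4 + 4 + 4 → $72.

72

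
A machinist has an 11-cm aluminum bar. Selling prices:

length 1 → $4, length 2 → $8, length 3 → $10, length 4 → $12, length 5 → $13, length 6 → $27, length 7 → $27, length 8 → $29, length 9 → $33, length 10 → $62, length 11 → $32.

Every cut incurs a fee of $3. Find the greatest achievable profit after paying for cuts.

63

Let v[k] be the best obtainable value from length k. For each k, try every first piece i and keep the best of price[i] + v[k−i] minus the 3 cut fee when i<k.
v[1] = 4
v[2] = max(4+4-3, 8+0) = 8
v[3] = max(4+8-3, 8+4-3, 10+0) = 10
v[4] = max(4+10-3, 8+8-3, 10+4-3, 12+0) = 13
v[5] = max(4+13-3, 8+10-3, 10+8-3, 12+4-3, 13+0) = 15
v[6] = max(4+15-3, 8+13-3, 10+10-3, 12+8-3, 13+4-3, 27+0) = 27
v[7] = max(4+27-3, 8+15-3, 10+13-3, …, 27+4-3, 27+0) = 28
v[8] = max(4+28-3, 8+27-3, 10+15-3, …, 27+4-3, 29+0) = 32
v[9] = max(4+32-3, 8+28-3, 10+27-3, …, 29+4-3, 33+0) = 34
v[10] = max(4+34-3, 8+32-3, 10+28-3, …, 33+4-3, 62+0) = 62
v[11] = max(4+62-3, 8+34-3, 10+32-3, …, 62+4-3, 32+0) = 63
One optimal plan: pieces 10 + 1 (1 cut) → $66 − $3 = $63.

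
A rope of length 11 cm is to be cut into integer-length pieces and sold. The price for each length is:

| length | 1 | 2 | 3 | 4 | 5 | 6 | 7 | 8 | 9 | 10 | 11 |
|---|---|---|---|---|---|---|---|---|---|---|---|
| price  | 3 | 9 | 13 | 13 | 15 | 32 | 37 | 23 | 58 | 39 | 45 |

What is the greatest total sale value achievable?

Consider every possible first cut. v[k] is the best of p[i]+v[k−i] over all sellable i≤k.
v[1] = 3
v[2] = max(3+3, 9+0) = 9
v[3] = max(3+9, 9+3, 13+0) = 13
v[4] = max(3+13, 9+9, 13+3, 13+0) = 18
v[5] = max(3+18, 9+13, 13+9, 13+3, 15+0) = 22
v[6] = max(3+22, 9+18, 13+13, 13+9, 15+3, 32+0) = 32
v[7] = max(3+32, 9+22, 13+18, …, 32+3, 37+0) = 37
v[8] = max(3+37, 9+32, 13+22, …, 37+3, 23+0) = 41
v[9] = max(3+41, 9+37, 13+32, …, 23+3, 58+0) = 58
v[10] = max(3+58, 9+41, 13+37, …, 58+3, 39+0) = 61
v[11] = max(3+61, 9+58, 13+41, …, 39+3, 45+0) = 67
One optimal cutting: 9 + 2 → $58 + $9 = $67.

67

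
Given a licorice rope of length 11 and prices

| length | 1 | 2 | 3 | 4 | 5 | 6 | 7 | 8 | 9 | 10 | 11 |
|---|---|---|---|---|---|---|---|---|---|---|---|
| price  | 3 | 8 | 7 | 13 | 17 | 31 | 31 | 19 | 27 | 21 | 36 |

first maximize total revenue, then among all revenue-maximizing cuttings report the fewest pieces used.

Consider every possible first cut. r[k] is the best of p[i]+r[k−i] over all sellable i≤k.
r[1] = 3
r[2] = max(3+3, 8+0) = 8
r[3] = max(3+8, 8+3, 7+0) = 11
r[4] = max(3+11, 8+8, 7+3, 13+0) = 16
r[5] = max(3+16, 8+11, 7+8, 13+3, 17+0) = 19
r[6] = max(3+19, 8+16, 7+11, 13+8, 17+3, 31+0) = 31
r[7] = max(3+31, 8+19, 7+16, …, 31+3, 31+0) = 34
r[8] = max(3+34, 8+31, 7+19, …, 31+3, 19+0) = 39
r[9] = max(3+39, 8+34, 7+31, …, 19+3, 27+0) = 42
r[10] = max(3+42, 8+39, 7+34, …, 27+3, 21+0) = 47
r[11] = max(3+47, 8+42, 7+39, …, 21+3, 36+0) = 50
Maximum revenue is ¢50.
Now minimize piece count subject to staying optimal: for each k, pieces[k] = 1 + min over i with p[i]+r[k−i]=r[k] of pieces[k−i].
pieces[8] = 2
pieces[9] = 3
pieces[10] = 3
pieces[11] = 4

4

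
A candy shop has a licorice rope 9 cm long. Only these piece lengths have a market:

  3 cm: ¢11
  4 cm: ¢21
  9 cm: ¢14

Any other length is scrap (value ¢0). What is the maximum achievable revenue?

42

Consider every possible first cut. r[k] is the best of p[i]+r[k−i] over all sellable i≤k.
r[1] = 0
r[2] = 0
r[3] = 11
r[4] = max(11+0, 21+0) = 21
r[5] = max(11+0, 21+0) = 21
r[6] = max(11+11, 21+0) = 22
r[7] = max(11+21, 21+11) = 32
r[8] = max(11+21, 21+21) = 42
r[9] = max(11+22, 21+21, 14+0) = 42
One optimal cutting: pieces 4 + 4 with 1 cm of scrap → ¢42.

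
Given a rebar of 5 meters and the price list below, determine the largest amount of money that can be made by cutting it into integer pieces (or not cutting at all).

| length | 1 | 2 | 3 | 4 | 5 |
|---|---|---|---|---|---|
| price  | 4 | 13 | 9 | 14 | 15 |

30

Let best[k] be the best obtainable value from length k. For each k, try every first piece i and keep the best of price[i] + best[k−i].
best[1] = 4
best[2] = 13
best[3] = 17  (first piece 1, then best[2]=13)
best[4] = 26  (first piece 2, then best[2]=13)
best[5] = 30  (first piece 1, then best[4]=26)
One optimal cutting: 2 + 2 + 1 → ₹13 + ₹13 + ₹4 = ₹30.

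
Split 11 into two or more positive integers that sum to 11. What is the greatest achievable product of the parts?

Define g[k] = max over 1≤i<k of i · max(k−i, g[k−i]); the inner max lets the remainder stay uncut if that's better.
Small cases: g[2]=1, g[3]=2, g[4]=4, g[5]=6, g[6]=9.
g[7] = max(1·9, 2·6, 3·4, 4·3, 5·2, 6·1) = 12
g[8] = max(1·12, 2·9, 3·6, …, 6·2, 7·1) = 18
g[9] = max(1·18, 2·12, 3·9, …, 7·2, 8·1) = 27
g[10] = max(1·27, 2·18, 3·12, …, 8·2, 9·1) = 36
g[11] = max(1·36, 2·27, 3·18, …, 9·2, 10·1) = 54
One optimal split: 3 + 3 + 3 + 2; product 3·3·3·2 = 54.

54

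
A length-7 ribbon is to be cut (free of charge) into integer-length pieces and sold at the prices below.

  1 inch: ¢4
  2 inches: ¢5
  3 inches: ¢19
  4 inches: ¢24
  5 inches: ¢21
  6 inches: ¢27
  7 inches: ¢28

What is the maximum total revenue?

Let R[k] be the best obtainable value from length k. For each k, try every first piece i and keep the best of price[i] + R[k−i].
R[1] = 4
R[2] = 8  (first piece 1, then R[1]=4)
R[3] = 19
R[4] = 24
R[5] = 28  (first piece 1, then R[4]=24)
R[6] = 38  (first piece 3, then R[3]=19)
R[7] = 43  (first piece 3, then R[4]=24)
One optimal cutting: 4 + 3 → ¢24 + ¢19 = ¢43.

43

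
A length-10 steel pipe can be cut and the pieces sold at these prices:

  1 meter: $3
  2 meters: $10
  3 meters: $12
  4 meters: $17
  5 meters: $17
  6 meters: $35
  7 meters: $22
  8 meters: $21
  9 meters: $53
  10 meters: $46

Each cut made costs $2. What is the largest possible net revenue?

54

Let net[k] be the best obtainable value from length k. For each k, try every first piece i and keep the best of price[i] + net[k−i] minus the 2 cut fee when i<k.
net[1] = 3
net[2] = 10
net[3] = 12
net[4] = 18  (first piece 2, then net[2]=10)
net[5] = 20  (first piece 2, then net[3]=12)
net[6] = 35
net[7] = 36  (first piece 1, then net[6]=35)
net[8] = 43  (first piece 2, then net[6]=35)
net[9] = 53
net[10] = 54  (first piece 1, then net[9]=53)
One optimal plan: pieces 9 + 1 (1 cut) → $56 − $2 = $54.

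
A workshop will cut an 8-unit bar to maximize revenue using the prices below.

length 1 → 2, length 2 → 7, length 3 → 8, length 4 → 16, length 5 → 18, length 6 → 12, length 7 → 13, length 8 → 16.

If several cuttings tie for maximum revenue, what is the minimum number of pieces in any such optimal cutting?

2

Let r[k] be the best obtainable value from length k. For each k, try every first piece i and keep the best of price[i] + r[k−i].
r[1] = 2
r[2] = max(2+2, 7+0) = 7
r[3] = max(2+7, 7+2, 8+0) = 9
r[4] = max(2+9, 7+7, 8+2, 16+0) = 16
r[5] = max(2+16, 7+9, 8+7, 16+2, 18+0) = 18
r[6] = max(2+18, 7+16, 8+9, 16+7, 18+2, 12+0) = 23
r[7] = max(2+23, 7+18, 8+16, …, 12+2, 13+0) = 25
r[8] = max(2+25, 7+23, 8+18, …, 13+2, 16+0) = 32
Maximum revenue is 32.
Now minimize piece count subject to staying optimal: for each k, pieces[k] = 1 + min over i with p[i]+r[k−i]=r[k] of pieces[k−i].
pieces[5] = 1
pieces[6] = 2
pieces[7] = 2
pieces[8] = 2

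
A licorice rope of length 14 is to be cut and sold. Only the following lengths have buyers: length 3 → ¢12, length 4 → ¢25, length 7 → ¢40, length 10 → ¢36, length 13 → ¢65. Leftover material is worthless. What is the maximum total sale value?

Build f[k] bottom-up: f[k] = max over allowed piece i of (p[i] + f[k−i]).
f[1] = 0
f[2] = 0
f[3] = 12
f[4] = 25
f[5] = 25
f[6] = 25
f[7] = 40
f[8] = 50  (first piece 4, then f[4]=25)
f[9] = 50
f[10] = 52  (first piece 3, then f[7]=40)
f[11] = 65  (first piece 4, then f[7]=40)
f[12] = 75  (first piece 4, then f[8]=50)
f[13] = 75
f[14] = 80  (first piece 7, then f[7]=40)
One optimal cutting: 7 + 7 → ¢80.

80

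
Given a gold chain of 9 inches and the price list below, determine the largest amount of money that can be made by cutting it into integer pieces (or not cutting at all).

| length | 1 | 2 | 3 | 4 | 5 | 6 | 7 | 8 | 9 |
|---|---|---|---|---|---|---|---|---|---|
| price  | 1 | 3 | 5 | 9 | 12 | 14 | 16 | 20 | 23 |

23

Build best[k] bottom-up: best[k] = max over allowed piece i of (p[i] + best[k−i]).
best[1] = 1
best[2] = max(1+1, 3+0) = 3
best[3] = max(1+3, 3+1, 5+0) = 5
best[4] = max(1+5, 3+3, 5+1, 9+0) = 9
best[5] = max(1+9, 3+5, 5+3, 9+1, 12+0) = 12
best[6] = max(1+12, 3+9, 5+5, 9+3, 12+1, 14+0) = 14
best[7] = max(1+14, 3+12, 5+9, …, 14+1, 16+0) = 16
best[8] = max(1+16, 3+14, 5+12, …, 16+1, 20+0) = 20
best[9] = max(1+20, 3+16, 5+14, …, 20+1, 23+0) = 23
Best is to sell the whole 9-inch piece uncut for $23.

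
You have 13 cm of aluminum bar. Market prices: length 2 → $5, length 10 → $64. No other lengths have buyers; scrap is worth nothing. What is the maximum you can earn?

69

Let best[k] be the best obtainable value from length k. For each k, try every first piece i and keep the best of price[i] + best[k−i].
best[1] = 0
best[2] = 5
best[3] = 5
best[4] = 10  (first piece 2, then best[2]=5)
best[5] = 10
best[6] = 15  (first piece 2, then best[4]=10)
best[7] = 15
best[8] = 20  (first piece 2, then best[6]=15)
best[9] = 20
best[10] = max(5+20, 64+0) = 64
best[11] = max(5+20, 64+0) = 64
best[12] = max(5+64, 64+5) = 69
best[13] = max(5+64, 64+5) = 69
One optimal cutting: pieces 10 + 2 with 1 cm of scrap → $69.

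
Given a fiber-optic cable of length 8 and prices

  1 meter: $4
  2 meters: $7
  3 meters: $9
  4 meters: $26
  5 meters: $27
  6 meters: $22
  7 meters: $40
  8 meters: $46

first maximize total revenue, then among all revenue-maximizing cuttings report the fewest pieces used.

2

Let r[k] be the best obtainable value from length k. For each k, try every first piece i and keep the best of price[i] + r[k−i].
r[1] = 4
r[2] = max(4+4, 7+0) = 8
r[3] = max(4+8, 7+4, 9+0) = 12
r[4] = max(4+12, 7+8, 9+4, 26+0) = 26
r[5] = max(4+26, 7+12, 9+8, 26+4, 27+0) = 30
r[6] = max(4+30, 7+26, 9+12, 26+8, 27+4, 22+0) = 34
r[7] = max(4+34, 7+30, 9+26, …, 22+4, 40+0) = 40
r[8] = max(4+40, 7+34, 9+30, …, 40+4, 46+0) = 52
Maximum revenue is $52.
Now minimize piece count subject to staying optimal: for each k, pieces[k] = 1 + min over i with p[i]+r[k−i]=r[k] of pieces[k−i].
pieces[5] = 2
pieces[6] = 3
pieces[7] = 1
pieces[8] = 2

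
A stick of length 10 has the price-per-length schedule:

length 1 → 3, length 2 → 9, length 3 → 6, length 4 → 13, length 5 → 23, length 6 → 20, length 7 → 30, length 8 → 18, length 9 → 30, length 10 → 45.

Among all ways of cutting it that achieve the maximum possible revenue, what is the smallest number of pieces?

Let r[k] be the best obtainable value from length k. For each k, try every first piece i and keep the best of price[i] + r[k−i].
r[1] = 3
r[2] = 9
r[3] = 12  (first piece 1, then r[2]=9)
r[4] = 18  (first piece 2, then r[2]=9)
r[5] = 23
r[6] = 27  (first piece 2, then r[4]=18)
r[7] = 32  (first piece 2, then r[5]=23)
r[8] = 36  (first piece 2, then r[6]=27)
r[9] = 41  (first piece 2, then r[7]=32)
r[10] = 46  (first piece 5, then r[5]=23)
Maximum revenue is 46.
Now minimize piece count subject to staying optimal: for each k, pieces[k] = 1 + min over i with p[i]+r[k−i]=r[k] of pieces[k−i].
pieces[7] = 2
pieces[8] = 4
pieces[9] = 3
pieces[10] = 2

2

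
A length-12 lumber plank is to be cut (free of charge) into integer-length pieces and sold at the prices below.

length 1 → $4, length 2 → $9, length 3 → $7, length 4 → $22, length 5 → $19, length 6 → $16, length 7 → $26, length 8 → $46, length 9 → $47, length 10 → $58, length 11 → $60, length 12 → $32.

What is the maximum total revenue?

68

Let R[k] be the best obtainable value from length k. For each k, try every first piece i and keep the best of price[i] + R[k−i].
R[1] = 4
R[2] = 9
R[3] = 13  (first piece 1, then R[2]=9)
R[4] = 22
R[5] = 26  (first piece 1, then R[4]=22)
R[6] = 31  (first piece 2, then R[4]=22)
R[7] = 35  (first piece 1, then R[6]=31)
R[8] = 46
R[9] = 50  (first piece 1, then R[8]=46)
R[10] = 58
R[11] = 62  (first piece 1, then R[10]=58)
R[12] = 68  (first piece 4, then R[8]=46)
One optimal cutting: 8 + 4 → $46 + $22 = $68.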